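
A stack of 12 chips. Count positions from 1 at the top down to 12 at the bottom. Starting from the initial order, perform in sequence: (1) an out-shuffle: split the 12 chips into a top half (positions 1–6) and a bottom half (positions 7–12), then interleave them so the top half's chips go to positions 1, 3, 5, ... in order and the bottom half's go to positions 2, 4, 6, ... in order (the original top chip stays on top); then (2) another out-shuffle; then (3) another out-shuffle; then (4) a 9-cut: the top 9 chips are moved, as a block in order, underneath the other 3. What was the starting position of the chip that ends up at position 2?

Undo the operations in reverse order, starting from position 2:
  undo op 4 (cut 9): 2 ← 11
  undo op 3 (out-shuffle, from top half): 11 ← 6
  undo op 2 (out-shuffle, from bottom half): 6 ← 9
  undo op 1 (out-shuffle, from top half): 9 ← 5
So the chip at position 2 came from original position 5.

5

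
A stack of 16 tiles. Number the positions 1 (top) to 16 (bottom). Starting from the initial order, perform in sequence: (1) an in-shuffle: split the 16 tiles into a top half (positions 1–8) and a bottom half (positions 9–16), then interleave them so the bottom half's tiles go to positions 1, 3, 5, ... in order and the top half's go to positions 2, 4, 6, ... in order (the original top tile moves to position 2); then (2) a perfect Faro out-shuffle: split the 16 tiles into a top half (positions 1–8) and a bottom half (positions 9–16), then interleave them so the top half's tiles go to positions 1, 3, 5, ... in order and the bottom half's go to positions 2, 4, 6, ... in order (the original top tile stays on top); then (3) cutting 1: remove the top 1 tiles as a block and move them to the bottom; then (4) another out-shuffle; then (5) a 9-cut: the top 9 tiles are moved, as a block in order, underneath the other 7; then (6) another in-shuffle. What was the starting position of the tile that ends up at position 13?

Undo the operations in reverse order, starting from position 13:
  undo op 6 (in-shuffle, from bottom half): 13 ← 15
  undo op 5 (cut 9): 15 ← 8
  undo op 4 (out-shuffle, from bottom half): 8 ← 12
  undo op 3 (cut 1): 12 ← 13
  undo op 2 (out-shuffle, from top half): 13 ← 7
  undo op 1 (in-shuffle, from bottom half): 7 ← 12
So the tile at position 13 came from original position 12.

12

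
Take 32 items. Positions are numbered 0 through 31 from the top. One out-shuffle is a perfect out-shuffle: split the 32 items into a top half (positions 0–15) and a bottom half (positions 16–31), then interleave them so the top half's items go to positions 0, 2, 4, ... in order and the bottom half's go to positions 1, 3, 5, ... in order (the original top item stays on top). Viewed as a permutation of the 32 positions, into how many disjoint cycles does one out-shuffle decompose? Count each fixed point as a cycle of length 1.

8

Trace each unvisited position around until it returns:
(0) (1 2 4 8 16) (3 6 12 24 17) (5 10 20 9 18) (7 14 28 25 19) (11 22 13 26 21) (15 30 29 27 23) (31)
8 cycles in total.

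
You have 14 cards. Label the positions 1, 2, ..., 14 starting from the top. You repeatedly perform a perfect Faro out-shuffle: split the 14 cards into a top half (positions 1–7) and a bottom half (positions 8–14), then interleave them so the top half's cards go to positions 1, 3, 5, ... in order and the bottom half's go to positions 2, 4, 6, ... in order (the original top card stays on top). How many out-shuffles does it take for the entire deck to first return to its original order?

The out-shuffle permutes the 14 positions with cycle lengths [1, 1, 12].
Every card is home exactly when every cycle has completed a whole number of laps, i.e. after lcm(1, 12) = 12 out-shuffles.

12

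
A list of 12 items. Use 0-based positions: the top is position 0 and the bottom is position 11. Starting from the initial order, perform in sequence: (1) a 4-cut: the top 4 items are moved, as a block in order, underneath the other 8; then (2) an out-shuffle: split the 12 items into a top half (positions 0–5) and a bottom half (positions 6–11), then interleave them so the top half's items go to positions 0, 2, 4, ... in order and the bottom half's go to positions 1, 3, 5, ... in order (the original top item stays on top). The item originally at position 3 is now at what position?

Track the item from position 3 forward through each operation:
  after op 1 (cut 4): 3 → 11
  after op 2 (out-shuffle): 11 → 11

11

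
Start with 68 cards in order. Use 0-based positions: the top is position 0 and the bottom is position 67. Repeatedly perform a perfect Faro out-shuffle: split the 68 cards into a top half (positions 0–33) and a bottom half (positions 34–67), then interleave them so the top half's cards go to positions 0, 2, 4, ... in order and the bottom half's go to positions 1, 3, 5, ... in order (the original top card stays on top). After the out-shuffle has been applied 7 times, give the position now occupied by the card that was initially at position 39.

34

Track the card's position through each out-shuffle:
39 → 11 → 22 → 44 → 21 → 42 → 17 → 34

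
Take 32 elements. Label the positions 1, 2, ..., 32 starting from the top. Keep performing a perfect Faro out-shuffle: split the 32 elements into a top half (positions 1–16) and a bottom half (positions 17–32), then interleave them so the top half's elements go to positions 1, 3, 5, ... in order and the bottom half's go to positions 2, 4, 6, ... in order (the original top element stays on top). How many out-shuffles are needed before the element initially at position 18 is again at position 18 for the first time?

Follow position 18 under repeated out-shuffles:
18 → 4 → 7 → 13 → 25 → 18
It first returns after 5 out-shuffles.

5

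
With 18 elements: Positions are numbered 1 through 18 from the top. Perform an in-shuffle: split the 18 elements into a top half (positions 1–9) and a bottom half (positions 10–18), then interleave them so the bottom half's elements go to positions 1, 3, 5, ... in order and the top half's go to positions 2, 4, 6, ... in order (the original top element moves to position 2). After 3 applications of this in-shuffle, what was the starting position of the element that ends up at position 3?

17

Work backwards from position 3, undoing one in-shuffle at a time:
3 ← 11 ← 15 ← 17
So the element now at position 3 started at position 17.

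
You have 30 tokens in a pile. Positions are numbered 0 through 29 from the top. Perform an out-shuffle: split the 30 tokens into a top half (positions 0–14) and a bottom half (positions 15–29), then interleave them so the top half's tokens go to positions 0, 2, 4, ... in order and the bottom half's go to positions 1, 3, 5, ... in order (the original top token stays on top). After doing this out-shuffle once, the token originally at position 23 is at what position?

17

Track the token's position through each out-shuffle:
23 → 17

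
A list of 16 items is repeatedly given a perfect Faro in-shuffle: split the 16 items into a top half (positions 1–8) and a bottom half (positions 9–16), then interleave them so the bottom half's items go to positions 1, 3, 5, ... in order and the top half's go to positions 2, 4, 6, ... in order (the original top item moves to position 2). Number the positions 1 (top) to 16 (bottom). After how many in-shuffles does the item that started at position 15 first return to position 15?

8

Follow position 15 under repeated in-shuffles:
15 → 13 → 9 → 1 → 2 → 4 → 8 → 16 → 15
It first returns after 8 in-shuffles.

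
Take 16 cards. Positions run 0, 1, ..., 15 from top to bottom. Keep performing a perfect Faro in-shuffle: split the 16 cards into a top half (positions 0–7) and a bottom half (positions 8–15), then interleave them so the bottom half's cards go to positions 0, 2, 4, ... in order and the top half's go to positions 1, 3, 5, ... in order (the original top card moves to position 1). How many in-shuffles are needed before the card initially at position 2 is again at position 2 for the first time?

8

Follow position 2 under repeated in-shuffles:
2 → 5 → 11 → 6 → 13 → 10 → 4 → 9 → 2
It first returns after 8 in-shuffles.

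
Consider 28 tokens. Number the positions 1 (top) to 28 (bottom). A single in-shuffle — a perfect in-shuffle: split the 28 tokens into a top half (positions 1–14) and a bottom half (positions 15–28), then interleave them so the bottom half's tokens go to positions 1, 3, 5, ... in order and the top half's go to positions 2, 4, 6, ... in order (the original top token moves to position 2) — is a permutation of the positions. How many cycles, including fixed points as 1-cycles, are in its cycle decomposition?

Trace each unvisited position around until it returns:
(1 2 4 8 16 3 ... len 28)
1 cycle in total.

1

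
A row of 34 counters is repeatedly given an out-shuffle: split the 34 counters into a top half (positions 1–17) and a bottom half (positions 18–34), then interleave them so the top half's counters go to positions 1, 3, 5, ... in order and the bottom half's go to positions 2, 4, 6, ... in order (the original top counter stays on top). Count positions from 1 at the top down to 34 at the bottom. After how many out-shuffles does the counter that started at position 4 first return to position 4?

Follow position 4 under repeated out-shuffles:
4 → 7 → 13 → 25 → 16 → 31 → 28 → 22 → 10 → 19 → 4
It first returns after 10 out-shuffles.

10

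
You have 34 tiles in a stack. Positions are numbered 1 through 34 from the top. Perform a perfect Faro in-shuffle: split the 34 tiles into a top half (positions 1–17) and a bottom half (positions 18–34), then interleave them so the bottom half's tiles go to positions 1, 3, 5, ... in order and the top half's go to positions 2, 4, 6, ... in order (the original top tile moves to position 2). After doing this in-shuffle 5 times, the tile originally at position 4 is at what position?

23

Track the tile's position through each in-shuffle:
4 → 8 → 16 → 32 → 29 → 23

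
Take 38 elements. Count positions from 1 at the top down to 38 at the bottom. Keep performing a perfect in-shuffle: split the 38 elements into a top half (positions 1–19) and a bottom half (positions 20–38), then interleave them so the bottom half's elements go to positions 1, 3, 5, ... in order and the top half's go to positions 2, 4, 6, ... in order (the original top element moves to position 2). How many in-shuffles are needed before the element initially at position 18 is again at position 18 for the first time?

12

Follow position 18 under repeated in-shuffles:
18 → 36 → 33 → 27 → 15 → 30 → 21 → 3 → 6 → 12 → 24 → 9 → 18
It first returns after 12 in-shuffles.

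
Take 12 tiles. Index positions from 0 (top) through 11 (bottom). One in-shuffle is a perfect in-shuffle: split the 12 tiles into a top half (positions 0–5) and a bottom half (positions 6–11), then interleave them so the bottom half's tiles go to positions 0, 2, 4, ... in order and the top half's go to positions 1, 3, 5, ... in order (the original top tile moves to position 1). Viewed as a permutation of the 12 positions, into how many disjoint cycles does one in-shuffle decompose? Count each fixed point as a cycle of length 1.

Trace each unvisited position around until it returns:
(0 1 3 7 2 5 ... len 12)
1 cycle in total.

1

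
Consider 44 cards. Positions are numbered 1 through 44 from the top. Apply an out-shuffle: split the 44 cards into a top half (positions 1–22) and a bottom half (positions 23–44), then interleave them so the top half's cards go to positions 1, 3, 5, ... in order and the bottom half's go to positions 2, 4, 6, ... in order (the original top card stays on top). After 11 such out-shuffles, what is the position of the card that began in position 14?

8

Track the card's position through each out-shuffle:
14 → 27 → 10 → 19 → 37 → 30 → 16 → 31 → 18 → 35 → 26 → 8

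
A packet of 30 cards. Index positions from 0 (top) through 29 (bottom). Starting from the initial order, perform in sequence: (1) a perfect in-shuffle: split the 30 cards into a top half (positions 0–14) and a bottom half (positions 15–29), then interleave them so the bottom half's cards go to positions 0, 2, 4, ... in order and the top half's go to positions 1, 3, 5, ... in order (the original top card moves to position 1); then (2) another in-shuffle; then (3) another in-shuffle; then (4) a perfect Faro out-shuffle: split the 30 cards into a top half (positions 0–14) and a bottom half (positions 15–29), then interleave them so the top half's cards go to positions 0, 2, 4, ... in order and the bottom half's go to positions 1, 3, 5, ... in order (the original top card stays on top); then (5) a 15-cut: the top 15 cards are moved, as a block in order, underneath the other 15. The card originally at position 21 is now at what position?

26

Track the card from position 21 forward through each operation:
  after op 1 (in-shuffle): 21 → 12
  after op 2 (in-shuffle): 12 → 25
  after op 3 (in-shuffle): 25 → 20
  after op 4 (out-shuffle): 20 → 11
  after op 5 (cut 15): 11 → 26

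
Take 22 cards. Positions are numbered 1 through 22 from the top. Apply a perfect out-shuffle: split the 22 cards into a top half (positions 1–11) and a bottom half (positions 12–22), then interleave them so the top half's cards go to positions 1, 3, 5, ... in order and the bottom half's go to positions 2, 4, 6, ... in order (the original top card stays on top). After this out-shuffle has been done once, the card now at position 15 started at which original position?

Work backwards from position 15, undoing one out-shuffle at a time:
15 ← 8
So the card now at position 15 started at position 8.

8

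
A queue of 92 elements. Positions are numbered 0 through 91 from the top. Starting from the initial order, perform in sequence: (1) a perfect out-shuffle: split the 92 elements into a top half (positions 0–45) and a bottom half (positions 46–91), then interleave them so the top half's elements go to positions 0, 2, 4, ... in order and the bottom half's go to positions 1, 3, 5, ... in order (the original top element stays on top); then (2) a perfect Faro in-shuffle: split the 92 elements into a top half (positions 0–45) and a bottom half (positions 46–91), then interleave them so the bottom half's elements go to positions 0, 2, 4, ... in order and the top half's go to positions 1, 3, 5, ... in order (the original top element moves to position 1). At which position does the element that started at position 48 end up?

Track the element from position 48 forward through each operation:
  after op 1 (out-shuffle): 48 → 5
  after op 2 (in-shuffle): 5 → 11

11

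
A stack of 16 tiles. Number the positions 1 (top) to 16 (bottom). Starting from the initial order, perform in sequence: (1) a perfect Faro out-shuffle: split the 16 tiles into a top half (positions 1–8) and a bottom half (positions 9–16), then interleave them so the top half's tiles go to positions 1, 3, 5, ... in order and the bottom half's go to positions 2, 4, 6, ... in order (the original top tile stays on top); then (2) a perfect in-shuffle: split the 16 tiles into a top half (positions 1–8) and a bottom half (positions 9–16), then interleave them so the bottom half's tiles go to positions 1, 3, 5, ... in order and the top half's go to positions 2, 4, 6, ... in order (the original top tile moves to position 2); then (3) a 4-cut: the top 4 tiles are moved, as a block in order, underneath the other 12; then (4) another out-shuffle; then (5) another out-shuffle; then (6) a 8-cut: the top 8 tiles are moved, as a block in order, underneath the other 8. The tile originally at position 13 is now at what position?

4

Track the tile from position 13 forward through each operation:
  after op 1 (out-shuffle): 13 → 10
  after op 2 (in-shuffle): 10 → 3
  after op 3 (cut 4): 3 → 15
  after op 4 (out-shuffle): 15 → 14
  after op 5 (out-shuffle): 14 → 12
  after op 6 (cut 8): 12 → 4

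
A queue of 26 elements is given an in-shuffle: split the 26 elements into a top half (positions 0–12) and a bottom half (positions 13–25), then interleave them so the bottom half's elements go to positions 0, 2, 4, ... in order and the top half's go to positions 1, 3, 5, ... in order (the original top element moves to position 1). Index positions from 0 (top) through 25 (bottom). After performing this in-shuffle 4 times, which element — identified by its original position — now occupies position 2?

11

Work backwards from position 2, undoing one in-shuffle at a time:
2 ← 14 ← 20 ← 23 ← 11
So the element now at position 2 started at position 11.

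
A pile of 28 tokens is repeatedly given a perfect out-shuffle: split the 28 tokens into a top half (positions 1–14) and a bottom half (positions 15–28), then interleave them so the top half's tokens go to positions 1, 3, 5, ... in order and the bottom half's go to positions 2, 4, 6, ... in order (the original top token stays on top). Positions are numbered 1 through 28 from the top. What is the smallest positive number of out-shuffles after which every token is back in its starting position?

The out-shuffle permutes the 28 positions with cycle lengths [1, 1, 2, 6, 18].
Every token is home exactly when every cycle has completed a whole number of laps, i.e. after lcm(1, 2, 6, 18) = 18 out-shuffles.

18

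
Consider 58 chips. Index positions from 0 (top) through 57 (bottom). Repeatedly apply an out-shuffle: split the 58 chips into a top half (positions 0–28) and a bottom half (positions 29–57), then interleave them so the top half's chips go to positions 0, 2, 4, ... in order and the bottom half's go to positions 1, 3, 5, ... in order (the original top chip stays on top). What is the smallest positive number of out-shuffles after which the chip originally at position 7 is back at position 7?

Follow position 7 under repeated out-shuffles:
7 → 14 → 28 → 56 → 55 → 53 → 49 → 41 → 25 → 50 → 43 → 29 → 1 → 2 → 4 → 8 → 16 → 32 → 7
It first returns after 18 out-shuffles.

18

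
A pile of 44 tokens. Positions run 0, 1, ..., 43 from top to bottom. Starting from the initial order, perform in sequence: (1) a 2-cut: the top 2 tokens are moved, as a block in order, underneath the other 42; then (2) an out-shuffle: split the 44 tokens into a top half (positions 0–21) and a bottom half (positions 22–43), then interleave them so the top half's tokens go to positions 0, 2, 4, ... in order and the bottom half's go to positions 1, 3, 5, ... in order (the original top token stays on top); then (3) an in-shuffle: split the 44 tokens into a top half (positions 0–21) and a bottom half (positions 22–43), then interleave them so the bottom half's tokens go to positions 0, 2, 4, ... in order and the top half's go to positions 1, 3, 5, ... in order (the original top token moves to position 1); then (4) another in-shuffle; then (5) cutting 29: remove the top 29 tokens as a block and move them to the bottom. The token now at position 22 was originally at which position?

Undo the operations in reverse order, starting from position 22:
  undo op 5 (cut 29): 22 ← 7
  undo op 4 (in-shuffle, from top half): 7 ← 3
  undo op 3 (in-shuffle, from top half): 3 ← 1
  undo op 2 (out-shuffle, from bottom half): 1 ← 22
  undo op 1 (cut 2): 22 ← 24
So the token at position 22 came from original position 24.

24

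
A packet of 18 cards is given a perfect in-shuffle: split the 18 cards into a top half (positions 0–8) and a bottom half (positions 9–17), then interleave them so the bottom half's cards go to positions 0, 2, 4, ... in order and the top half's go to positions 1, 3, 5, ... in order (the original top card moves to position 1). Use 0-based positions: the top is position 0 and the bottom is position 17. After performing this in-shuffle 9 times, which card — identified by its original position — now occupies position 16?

1

Work backwards from position 16, undoing one in-shuffle at a time:
16 ← 17 ← 8 ← 13 ← 6 ← 12 ← 15 ← 7 ← 3 ← 1
So the card now at position 16 started at position 1.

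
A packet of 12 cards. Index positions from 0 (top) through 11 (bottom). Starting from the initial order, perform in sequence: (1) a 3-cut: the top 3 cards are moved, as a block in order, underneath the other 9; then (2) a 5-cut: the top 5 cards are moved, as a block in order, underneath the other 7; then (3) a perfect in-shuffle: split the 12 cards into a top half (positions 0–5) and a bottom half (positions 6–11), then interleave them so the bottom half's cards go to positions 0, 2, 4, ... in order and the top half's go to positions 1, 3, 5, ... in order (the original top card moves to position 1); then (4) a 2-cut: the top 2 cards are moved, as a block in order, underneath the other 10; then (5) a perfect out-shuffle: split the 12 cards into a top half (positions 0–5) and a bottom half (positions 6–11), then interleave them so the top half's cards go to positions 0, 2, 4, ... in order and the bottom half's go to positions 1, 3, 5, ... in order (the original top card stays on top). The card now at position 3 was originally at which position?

0

Undo the operations in reverse order, starting from position 3:
  undo op 5 (out-shuffle, from bottom half): 3 ← 7
  undo op 4 (cut 2): 7 ← 9
  undo op 3 (in-shuffle, from top half): 9 ← 4
  undo op 2 (cut 5): 4 ← 9
  undo op 1 (cut 3): 9 ← 0
So the card at position 3 came from original position 0.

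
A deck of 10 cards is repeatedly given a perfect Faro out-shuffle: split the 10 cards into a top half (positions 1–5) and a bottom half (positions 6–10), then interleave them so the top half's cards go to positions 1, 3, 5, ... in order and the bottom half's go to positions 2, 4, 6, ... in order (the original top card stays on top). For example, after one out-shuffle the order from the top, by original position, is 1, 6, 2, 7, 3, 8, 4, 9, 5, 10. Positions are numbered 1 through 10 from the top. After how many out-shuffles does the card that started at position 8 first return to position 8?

Follow position 8 under repeated out-shuffles:
8 → 6 → 2 → 3 → 5 → 9 → 8
It first returns after 6 out-shuffles.

6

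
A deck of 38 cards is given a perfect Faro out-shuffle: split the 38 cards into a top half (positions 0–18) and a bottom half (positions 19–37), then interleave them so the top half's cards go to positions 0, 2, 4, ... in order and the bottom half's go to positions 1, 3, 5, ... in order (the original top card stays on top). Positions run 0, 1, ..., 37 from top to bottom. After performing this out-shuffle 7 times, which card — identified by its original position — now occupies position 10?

18

Work backwards from position 10, undoing one out-shuffle at a time:
10 ← 5 ← 21 ← 29 ← 33 ← 35 ← 36 ← 18
So the card now at position 10 started at position 18.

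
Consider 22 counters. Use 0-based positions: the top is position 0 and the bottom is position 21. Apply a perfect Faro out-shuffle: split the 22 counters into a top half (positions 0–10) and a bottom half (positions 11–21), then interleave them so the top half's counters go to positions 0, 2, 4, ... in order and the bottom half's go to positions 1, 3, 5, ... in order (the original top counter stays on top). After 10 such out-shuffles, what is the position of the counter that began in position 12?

3

Track the counter's position through each out-shuffle:
12 → 3 → 6 → 12 → 3 → 6 → 12 → 3 → 6 → 12 → 3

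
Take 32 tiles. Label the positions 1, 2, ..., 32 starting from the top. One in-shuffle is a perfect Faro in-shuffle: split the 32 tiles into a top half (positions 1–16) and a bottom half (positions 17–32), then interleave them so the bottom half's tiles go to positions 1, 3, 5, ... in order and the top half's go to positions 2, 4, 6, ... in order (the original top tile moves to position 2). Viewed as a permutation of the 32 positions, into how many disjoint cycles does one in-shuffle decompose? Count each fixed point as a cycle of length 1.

Trace each unvisited position around until it returns:
(1 2 4 8 16 32 31 29 25 17) (3 6 12 24 15 30 27 21 9 18) (5 10 20 7 14 28 23 13 26 19) (11 22)
4 cycles in total.

4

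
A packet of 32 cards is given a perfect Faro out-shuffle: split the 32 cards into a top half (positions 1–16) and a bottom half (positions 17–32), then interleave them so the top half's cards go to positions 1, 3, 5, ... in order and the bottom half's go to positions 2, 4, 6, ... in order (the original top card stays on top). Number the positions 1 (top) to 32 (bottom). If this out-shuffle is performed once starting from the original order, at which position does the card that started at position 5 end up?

9

Track the card's position through each out-shuffle:
5 → 9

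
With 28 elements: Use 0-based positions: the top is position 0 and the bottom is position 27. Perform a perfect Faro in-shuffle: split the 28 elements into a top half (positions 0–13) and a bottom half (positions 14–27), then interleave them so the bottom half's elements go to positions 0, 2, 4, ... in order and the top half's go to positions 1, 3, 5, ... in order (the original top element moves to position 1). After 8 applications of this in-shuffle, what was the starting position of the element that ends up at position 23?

0

Work backwards from position 23, undoing one in-shuffle at a time:
23 ← 11 ← 5 ← 2 ← 15 ← 7 ← 3 ← 1 ← 0
So the element now at position 23 started at position 0.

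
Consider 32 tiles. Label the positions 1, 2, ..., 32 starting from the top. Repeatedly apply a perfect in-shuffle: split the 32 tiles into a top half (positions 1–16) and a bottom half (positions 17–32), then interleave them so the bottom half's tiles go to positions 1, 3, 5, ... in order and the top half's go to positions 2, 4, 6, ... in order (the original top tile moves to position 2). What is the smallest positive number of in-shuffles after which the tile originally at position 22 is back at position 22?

Follow position 22 under repeated in-shuffles:
22 → 11 → 22
It first returns after 2 in-shuffles.

2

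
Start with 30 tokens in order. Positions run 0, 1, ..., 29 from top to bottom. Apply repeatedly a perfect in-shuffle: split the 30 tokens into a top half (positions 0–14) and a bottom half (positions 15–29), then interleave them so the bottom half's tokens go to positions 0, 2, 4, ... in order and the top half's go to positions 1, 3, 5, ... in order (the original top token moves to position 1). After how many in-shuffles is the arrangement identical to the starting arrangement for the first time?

5

The in-shuffle permutes the 30 positions with cycle lengths [5, 5, 5, 5, 5, 5].
Every token is home exactly when every cycle has completed a whole number of laps, i.e. after lcm(5) = 5 in-shuffles.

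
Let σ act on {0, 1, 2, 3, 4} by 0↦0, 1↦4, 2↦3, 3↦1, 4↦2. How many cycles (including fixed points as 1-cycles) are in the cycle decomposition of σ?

Cycle decomposition: (0) (1 4 2 3).
2 cycles.

2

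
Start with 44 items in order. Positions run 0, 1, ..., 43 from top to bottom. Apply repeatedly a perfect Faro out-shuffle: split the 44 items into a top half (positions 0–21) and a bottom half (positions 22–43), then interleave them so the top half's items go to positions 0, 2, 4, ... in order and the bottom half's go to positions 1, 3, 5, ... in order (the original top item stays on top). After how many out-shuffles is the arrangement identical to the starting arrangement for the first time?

14

The out-shuffle permutes the 44 positions with cycle lengths [1, 1, 14, 14, 14].
Every item is home exactly when every cycle has completed a whole number of laps, i.e. after lcm(1, 14) = 14 out-shuffles.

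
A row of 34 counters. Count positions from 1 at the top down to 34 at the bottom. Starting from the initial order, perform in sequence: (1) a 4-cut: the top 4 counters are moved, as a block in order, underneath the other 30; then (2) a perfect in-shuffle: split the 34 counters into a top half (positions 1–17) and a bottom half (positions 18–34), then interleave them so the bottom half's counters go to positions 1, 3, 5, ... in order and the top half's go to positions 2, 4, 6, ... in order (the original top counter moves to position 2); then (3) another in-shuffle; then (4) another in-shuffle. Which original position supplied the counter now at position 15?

Undo the operations in reverse order, starting from position 15:
  undo op 4 (in-shuffle, from bottom half): 15 ← 25
  undo op 3 (in-shuffle, from bottom half): 25 ← 30
  undo op 2 (in-shuffle, from top half): 30 ← 15
  undo op 1 (cut 4): 15 ← 19
So the counter at position 15 came from original position 19.

19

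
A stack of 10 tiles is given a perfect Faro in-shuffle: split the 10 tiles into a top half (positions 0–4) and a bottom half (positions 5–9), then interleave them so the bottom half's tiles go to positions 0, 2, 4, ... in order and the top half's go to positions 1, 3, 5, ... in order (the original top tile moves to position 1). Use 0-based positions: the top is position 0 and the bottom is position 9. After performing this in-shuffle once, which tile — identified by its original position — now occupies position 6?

8

Work backwards from position 6, undoing one in-shuffle at a time:
6 ← 8
So the tile now at position 6 started at position 8.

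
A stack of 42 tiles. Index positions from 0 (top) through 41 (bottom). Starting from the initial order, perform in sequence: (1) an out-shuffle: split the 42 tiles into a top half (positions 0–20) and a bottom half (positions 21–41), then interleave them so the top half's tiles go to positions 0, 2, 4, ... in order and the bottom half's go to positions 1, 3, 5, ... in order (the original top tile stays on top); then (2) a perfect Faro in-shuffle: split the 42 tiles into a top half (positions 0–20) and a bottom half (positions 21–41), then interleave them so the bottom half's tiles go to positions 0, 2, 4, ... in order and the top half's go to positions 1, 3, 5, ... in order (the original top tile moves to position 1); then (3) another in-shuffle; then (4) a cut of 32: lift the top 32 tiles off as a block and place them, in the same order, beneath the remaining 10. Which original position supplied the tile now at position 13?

Undo the operations in reverse order, starting from position 13:
  undo op 4 (cut 32): 13 ← 3
  undo op 3 (in-shuffle, from top half): 3 ← 1
  undo op 2 (in-shuffle, from top half): 1 ← 0
  undo op 1 (out-shuffle, from top half): 0 ← 0
So the tile at position 13 came from original position 0.

0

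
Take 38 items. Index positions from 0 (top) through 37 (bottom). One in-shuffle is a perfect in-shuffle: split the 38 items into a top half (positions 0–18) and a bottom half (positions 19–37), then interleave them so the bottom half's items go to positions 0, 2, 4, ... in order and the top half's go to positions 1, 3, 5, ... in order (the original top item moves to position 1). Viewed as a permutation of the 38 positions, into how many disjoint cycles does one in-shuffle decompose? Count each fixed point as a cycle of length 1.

Trace each unvisited position around until it returns:
(0 1 3 7 15 31 ... len 12) (2 5 11 23 8 17 ... len 12) (6 13 27 16 33 28 ... len 12) (12 25)
4 cycles in total.

4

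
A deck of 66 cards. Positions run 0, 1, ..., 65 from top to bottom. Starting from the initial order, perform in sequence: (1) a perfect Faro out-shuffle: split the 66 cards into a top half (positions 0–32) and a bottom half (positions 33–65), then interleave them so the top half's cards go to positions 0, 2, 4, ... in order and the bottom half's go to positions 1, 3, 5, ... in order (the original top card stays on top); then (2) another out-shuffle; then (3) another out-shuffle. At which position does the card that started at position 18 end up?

Track the card from position 18 forward through each operation:
  after op 1 (out-shuffle): 18 → 36
  after op 2 (out-shuffle): 36 → 7
  after op 3 (out-shuffle): 7 → 14

14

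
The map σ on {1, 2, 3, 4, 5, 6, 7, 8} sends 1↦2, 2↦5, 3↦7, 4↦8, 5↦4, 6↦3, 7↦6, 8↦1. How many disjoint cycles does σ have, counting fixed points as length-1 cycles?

2

Cycle decomposition: (1 2 5 4 8) (3 7 6).
2 cycles.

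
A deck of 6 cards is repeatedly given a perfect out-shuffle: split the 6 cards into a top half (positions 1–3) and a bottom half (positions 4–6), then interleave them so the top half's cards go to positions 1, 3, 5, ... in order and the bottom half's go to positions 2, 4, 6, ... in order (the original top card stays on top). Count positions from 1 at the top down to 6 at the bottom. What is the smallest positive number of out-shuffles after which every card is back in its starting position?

The out-shuffle permutes the 6 positions with cycle lengths [1, 1, 4].
Every card is home exactly when every cycle has completed a whole number of laps, i.e. after lcm(1, 4) = 4 out-shuffles.

4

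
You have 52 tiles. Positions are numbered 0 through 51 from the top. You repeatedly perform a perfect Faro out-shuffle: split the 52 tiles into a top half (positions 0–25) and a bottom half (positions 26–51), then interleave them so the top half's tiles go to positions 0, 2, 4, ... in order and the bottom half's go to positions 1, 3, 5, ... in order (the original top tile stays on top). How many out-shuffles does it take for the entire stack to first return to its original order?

The out-shuffle permutes the 52 positions with cycle lengths [1, 1, 2, 8, 8, 8, 8, 8, 8].
Every tile is home exactly when every cycle has completed a whole number of laps, i.e. after lcm(1, 2, 8) = 8 out-shuffles.

8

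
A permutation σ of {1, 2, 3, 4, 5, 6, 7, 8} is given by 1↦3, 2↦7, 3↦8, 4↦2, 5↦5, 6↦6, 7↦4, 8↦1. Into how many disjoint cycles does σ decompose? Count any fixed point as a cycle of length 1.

Cycle decomposition: (1 3 8) (2 7 4) (5) (6).
4 cycles.

4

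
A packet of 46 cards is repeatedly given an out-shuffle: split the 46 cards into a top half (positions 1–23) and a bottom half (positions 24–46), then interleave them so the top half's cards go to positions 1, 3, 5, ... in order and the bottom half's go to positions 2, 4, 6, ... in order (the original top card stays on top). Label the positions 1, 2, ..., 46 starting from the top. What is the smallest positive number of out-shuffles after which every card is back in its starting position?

The out-shuffle permutes the 46 positions with cycle lengths [1, 1, 2, 4, 4, 4, 6, 12, 12].
Every card is home exactly when every cycle has completed a whole number of laps, i.e. after lcm(1, 2, 4, 6, 12) = 12 out-shuffles.

12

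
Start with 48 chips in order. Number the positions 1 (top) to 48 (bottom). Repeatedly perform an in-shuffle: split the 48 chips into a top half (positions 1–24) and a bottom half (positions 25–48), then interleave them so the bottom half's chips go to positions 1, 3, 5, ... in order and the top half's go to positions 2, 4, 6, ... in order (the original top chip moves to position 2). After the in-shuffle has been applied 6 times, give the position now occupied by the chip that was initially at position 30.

Track the chip's position through each in-shuffle:
30 → 11 → 22 → 44 → 39 → 29 → 9

9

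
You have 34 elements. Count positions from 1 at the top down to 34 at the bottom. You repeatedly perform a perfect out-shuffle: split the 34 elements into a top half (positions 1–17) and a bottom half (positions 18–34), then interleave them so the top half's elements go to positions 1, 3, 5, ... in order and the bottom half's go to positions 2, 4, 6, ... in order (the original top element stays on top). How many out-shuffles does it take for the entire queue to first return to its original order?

10

The out-shuffle permutes the 34 positions with cycle lengths [1, 1, 2, 10, 10, 10].
Every element is home exactly when every cycle has completed a whole number of laps, i.e. after lcm(1, 2, 10) = 10 out-shuffles.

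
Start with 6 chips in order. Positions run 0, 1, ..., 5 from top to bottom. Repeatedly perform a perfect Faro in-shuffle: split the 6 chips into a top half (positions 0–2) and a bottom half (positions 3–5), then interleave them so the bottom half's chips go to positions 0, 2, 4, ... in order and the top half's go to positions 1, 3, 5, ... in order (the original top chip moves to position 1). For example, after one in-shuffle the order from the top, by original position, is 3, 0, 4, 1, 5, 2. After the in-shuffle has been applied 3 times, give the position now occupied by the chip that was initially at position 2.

Track the chip's position through each in-shuffle:
2 → 5 → 4 → 2

2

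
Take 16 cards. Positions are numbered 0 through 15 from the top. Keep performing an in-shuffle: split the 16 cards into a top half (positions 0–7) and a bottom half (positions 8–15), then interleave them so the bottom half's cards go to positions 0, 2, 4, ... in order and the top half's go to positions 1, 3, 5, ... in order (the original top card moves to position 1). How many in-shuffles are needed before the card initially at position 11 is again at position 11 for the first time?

Follow position 11 under repeated in-shuffles:
11 → 6 → 13 → 10 → 4 → 9 → 2 → 5 → 11
It first returns after 8 in-shuffles.

8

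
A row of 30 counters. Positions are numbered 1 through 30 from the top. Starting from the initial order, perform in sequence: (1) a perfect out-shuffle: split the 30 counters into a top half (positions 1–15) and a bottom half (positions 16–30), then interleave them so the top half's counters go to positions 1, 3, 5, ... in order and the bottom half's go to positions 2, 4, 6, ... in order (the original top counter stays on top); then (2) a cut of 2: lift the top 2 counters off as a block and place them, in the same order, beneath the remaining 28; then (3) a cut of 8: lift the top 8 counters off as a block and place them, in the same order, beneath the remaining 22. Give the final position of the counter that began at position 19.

Track the counter from position 19 forward through each operation:
  after op 1 (out-shuffle): 19 → 8
  after op 2 (cut 2): 8 → 6
  after op 3 (cut 8): 6 → 28

28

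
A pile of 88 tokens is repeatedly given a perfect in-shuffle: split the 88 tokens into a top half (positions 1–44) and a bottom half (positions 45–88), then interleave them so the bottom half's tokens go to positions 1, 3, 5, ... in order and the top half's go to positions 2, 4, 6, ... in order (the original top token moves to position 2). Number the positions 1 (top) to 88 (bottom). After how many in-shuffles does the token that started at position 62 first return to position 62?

Follow position 62 under repeated in-shuffles:
62 → 35 → 70 → 51 → 13 → 26 → 52 → 15 → 30 → 60 → 31 → 62
It first returns after 11 in-shuffles.

11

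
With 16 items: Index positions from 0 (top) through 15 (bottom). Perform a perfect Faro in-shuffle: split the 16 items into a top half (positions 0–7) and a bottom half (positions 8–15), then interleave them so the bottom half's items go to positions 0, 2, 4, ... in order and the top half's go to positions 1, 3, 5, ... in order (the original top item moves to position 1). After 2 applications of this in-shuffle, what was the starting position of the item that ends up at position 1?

8

Work backwards from position 1, undoing one in-shuffle at a time:
1 ← 0 ← 8
So the item now at position 1 started at position 8.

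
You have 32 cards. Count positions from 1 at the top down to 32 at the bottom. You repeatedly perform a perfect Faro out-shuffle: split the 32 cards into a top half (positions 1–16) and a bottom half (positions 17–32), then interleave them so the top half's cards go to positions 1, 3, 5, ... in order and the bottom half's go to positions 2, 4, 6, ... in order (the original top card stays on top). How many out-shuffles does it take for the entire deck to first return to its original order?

5

The out-shuffle permutes the 32 positions with cycle lengths [1, 1, 5, 5, 5, 5, 5, 5].
Every card is home exactly when every cycle has completed a whole number of laps, i.e. after lcm(1, 5) = 5 out-shuffles.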